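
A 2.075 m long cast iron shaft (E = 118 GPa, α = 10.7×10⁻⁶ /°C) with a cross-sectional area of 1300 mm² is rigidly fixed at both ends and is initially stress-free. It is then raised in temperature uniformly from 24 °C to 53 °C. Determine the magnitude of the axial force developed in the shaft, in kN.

With zero net strain, σ = E·αΔT = 118 GPa × 10.7×10⁻⁶ × 29 = 36.62 MPa.
P = AEαΔT = 1300 × 118×10³ × 10.7×10⁻⁶ × 29 = 47.6 kN (compressive).

P ≈ 47.6 kN (compressive)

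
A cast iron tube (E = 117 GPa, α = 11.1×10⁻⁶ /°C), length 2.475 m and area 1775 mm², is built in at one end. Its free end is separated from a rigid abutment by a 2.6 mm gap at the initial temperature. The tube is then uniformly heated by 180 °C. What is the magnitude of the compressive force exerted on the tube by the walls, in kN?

P ≈ 197 kN

If the wall were absent the tube would grow by αΔT L = 11.1×10⁻⁶ × 180 × 2475 = 4.945 mm.
The gap closes (δ_free > 2.6 mm) and the wall then resists a further 4.945 − 2.6 = 2.345 mm of expansion.
That suppressed elongation corresponds to σ = E·Δ/L = 117×10³ × 2.345/2475 = 110.9 MPa.
Force on the wall = σA = 110.9 × 1775 mm² = 196.8 kN.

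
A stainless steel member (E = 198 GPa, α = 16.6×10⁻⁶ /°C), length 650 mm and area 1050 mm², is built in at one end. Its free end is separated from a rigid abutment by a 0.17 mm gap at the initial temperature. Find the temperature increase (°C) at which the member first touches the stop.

ΔT ≈ 15.8 °C

Contact occurs when the free expansion equals the gap: αΔT L = 0.17 mm.
So ΔT = g/(αL) = 0.17/(16.6×10⁻⁶ × 650) = 15.76 °C.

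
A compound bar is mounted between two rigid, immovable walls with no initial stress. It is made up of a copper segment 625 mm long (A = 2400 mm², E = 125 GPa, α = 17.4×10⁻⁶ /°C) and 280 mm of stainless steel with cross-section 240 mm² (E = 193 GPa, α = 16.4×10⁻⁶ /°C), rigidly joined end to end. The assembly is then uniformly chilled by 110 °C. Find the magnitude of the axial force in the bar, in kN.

P ≈ 209 kN (tensile)

With the walls removed the bar would change length by δ_free = Σ αᵢΔT Lᵢ = 17.4×10⁻⁶×110×625 + 16.4×10⁻⁶×110×280 = 1.701 mm.
Since the ends are fixed, an axial force P builds up, equal in every segment, with P · Σ Lᵢ/(AᵢEᵢ) = δ_free.
The series flexibility is Σ Lᵢ/(AᵢEᵢ) = 625/(2400×125×10³) + 280/(240×193×10³) = 8.128×10⁻⁶ mm/N.
P = 1.701 / 8.128×10⁻⁶ = 209300 N = 209.3 kN, tensile.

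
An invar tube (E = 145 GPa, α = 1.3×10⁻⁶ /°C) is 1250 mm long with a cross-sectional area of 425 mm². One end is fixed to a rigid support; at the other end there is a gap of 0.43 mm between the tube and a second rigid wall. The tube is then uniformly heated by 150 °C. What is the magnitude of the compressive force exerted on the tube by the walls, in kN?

Free thermal elongation = αΔT L = 1.3×10⁻⁶ × 150 × 1250 = 0.2437 mm.
Since δ_free = 0.244 mm is less than the 0.43 mm gap, the tube never touches the wall. No axial force develops.

P ≈ 0 kN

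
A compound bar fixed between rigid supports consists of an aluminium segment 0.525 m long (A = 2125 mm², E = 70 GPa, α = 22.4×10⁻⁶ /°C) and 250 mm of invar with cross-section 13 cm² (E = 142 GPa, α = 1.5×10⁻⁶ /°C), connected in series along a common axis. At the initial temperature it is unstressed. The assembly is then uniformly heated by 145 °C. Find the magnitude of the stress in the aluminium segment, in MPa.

Free thermal expansion of the whole bar: Σ αᵢΔT Lᵢ = 22.4×10⁻⁶×145×525 + 1.5×10⁻⁶×145×250 = 1.76 mm.
The rigid supports impose zero overall length change; the single axial force P common to all segments must satisfy P Σ Lᵢ/(AᵢEᵢ) = δ_free.
The series flexibility is Σ Lᵢ/(AᵢEᵢ) = 525/(2125×70×10³) + 250/(1300×142×10³) = 4.884×10⁻⁶ mm/N.
P = 1.76 / 4.884×10⁻⁶ = 360300 N = 360.3 kN, compressive.
σ_{aluminium} = P / A = 360300 / 2125 = 169.6 MPa.

σ ≈ 170 MPa (compressive)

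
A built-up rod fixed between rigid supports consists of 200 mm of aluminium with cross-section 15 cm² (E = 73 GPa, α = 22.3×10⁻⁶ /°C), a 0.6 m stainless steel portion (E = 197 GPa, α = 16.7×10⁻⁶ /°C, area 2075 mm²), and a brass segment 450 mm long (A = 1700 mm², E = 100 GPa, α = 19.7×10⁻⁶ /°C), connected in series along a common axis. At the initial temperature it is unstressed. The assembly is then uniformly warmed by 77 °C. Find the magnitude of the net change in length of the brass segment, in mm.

|ΔL| ≈ 0.118 mm

With the walls removed the bar would change length by δ_free = Σ αᵢΔT Lᵢ = 22.3×10⁻⁶×77×200 + 16.7×10⁻⁶×77×600 + 19.7×10⁻⁶×77×450 = 1.798 mm.
Since the ends are fixed, an axial force P builds up, equal in every segment, with P · Σ Lᵢ/(AᵢEᵢ) = δ_free.
Σ Lᵢ/(AᵢEᵢ) = 200/(1500×73×10³) + 600/(2075×197×10³) + 450/(1700×100×10³) = 5.941×10⁻⁶ mm/N.
So P = 1.798 / 5.941×10⁻⁶ = 302.6 kN, compressive.
For the brass segment, free thermal change = 19.7×10⁻⁶×77×450 = 0.6826 mm and elastic change from P = 302600×450/(1700×100×10³) = 0.8009 mm; these oppose, so the net change is 0.118 mm (segment shortens).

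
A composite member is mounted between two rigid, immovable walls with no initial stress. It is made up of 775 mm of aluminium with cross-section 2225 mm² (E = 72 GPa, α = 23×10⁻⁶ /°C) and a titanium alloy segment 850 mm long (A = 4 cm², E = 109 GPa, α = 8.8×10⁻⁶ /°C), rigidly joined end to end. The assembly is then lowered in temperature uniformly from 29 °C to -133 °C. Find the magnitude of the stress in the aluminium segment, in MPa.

σ ≈ 75.7 MPa (tensile)

Free thermal contraction of the whole bar: Σ αᵢΔT Lᵢ = 23×10⁻⁶×162×775 + 8.8×10⁻⁶×162×850 = 4.099 mm.
The rigid supports impose zero overall length change; the single axial force P common to all segments must satisfy P Σ Lᵢ/(AᵢEᵢ) = δ_free.
Σ Lᵢ/(AᵢEᵢ) = 775/(2225×72×10³) + 850/(400×109×10³) = 2.433×10⁻⁵ mm/N.
P = 4.099 / 2.433×10⁻⁵ = 168500 N = 168.5 kN, tensile.
σ_{aluminium} = P / A = 168500 / 2225 = 75.72 MPa.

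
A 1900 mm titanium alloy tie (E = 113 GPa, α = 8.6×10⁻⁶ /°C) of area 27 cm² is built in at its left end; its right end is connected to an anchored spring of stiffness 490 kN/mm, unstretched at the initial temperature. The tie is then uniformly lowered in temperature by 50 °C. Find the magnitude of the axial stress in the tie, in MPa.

The unrestrained thermal change is αΔT L = 8.6×10⁻⁶ × 50 × 1900 = 0.817 mm.
Let P be the tensile force in the spring. The tie extends elastically by PL/(AE) and the spring stretches by P/k; together these equal δ_free.
So P = δ_free / [L/(AE) + 1/k] = 0.817 / [ 1900/(2700×113×10³) + 1/(490×10³) ].
P = 0.817 / 8.268×10⁻⁶ = 98810 N.
σ = P/A = 98810/2700 = 36.6 MPa.

σ ≈ 36.6 MPa (tensile)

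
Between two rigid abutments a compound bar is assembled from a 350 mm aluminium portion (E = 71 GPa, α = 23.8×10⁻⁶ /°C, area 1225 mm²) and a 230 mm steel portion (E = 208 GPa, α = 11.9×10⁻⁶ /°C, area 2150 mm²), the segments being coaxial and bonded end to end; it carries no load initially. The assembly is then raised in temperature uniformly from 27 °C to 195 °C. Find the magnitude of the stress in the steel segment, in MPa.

If the supports were absent, the total length change would be Σ αᵢΔT Lᵢ = 23.8×10⁻⁶×168×350 + 11.9×10⁻⁶×168×230 = 1.859 mm.
Since the ends are fixed, an axial force P builds up, equal in every segment, with P · Σ Lᵢ/(AᵢEᵢ) = δ_free.
Σ Lᵢ/(AᵢEᵢ) = 350/(1225×71×10³) + 230/(2150×208×10³) = 4.538×10⁻⁶ mm/N.
So P = 1.859 / 4.538×10⁻⁶ = 409.7 kN, compressive.
σ_{steel} = P / A = 409700 / 2150 = 190.5 MPa.

σ ≈ 191 MPa (compressive)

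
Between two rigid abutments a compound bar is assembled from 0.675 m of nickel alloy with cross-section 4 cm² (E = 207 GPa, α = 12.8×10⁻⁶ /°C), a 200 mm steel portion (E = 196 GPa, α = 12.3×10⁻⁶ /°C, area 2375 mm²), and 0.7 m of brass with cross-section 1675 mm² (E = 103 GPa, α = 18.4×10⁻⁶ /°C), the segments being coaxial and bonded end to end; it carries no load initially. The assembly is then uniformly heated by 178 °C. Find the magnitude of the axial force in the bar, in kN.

If the supports were absent, the total length change would be Σ αᵢΔT Lᵢ = 12.8×10⁻⁶×178×675 + 12.3×10⁻⁶×178×200 + 18.4×10⁻⁶×178×700 = 4.268 mm.
The walls prevent any net length change, so an axial force P (same in every segment) develops. Compatibility: P · Σ Lᵢ/(AᵢEᵢ) = δ_free.
The series flexibility is Σ Lᵢ/(AᵢEᵢ) = 675/(400×207×10³) + 200/(2375×196×10³) + 700/(1675×103×10³) = 1.264×10⁻⁵ mm/N.
So P = 4.268 / 1.264×10⁻⁵ = 337.7 kN, compressive.

P ≈ 338 kN (compressive)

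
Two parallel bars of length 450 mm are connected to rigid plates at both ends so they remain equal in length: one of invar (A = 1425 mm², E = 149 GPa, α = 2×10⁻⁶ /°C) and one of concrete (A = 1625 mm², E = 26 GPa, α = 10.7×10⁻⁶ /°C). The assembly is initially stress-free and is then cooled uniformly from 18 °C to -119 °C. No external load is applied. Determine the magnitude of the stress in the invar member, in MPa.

Equilibrium of a rigid end plate with no external load gives equal and opposite internal forces ±P in the two members. Since α_{concrete} > α_{invar}, cooling drives the concrete into tension and the invar into compression.
Setting the final lengths equal and cancelling L: (α₁ − α₂)ΔT = P/(A₁E₁) + P/(A₂E₂).
|α₁ − α₂|·ΔT = 8.7×10⁻⁶ × 137 = 0.001192.
1/(A₁E₁) + 1/(A₂E₂) = 1/(1425×149×10³) + 1/(1625×26×10³) = 2.838×10⁻⁸ N⁻¹.
So P = 0.001192 / 2.838×10⁻⁸ = 42 kN.
σ_{invar} = P/A₁ = 42000/1425 = 29.47 MPa, compressive.

σ ≈ 29.5 MPa (compressive)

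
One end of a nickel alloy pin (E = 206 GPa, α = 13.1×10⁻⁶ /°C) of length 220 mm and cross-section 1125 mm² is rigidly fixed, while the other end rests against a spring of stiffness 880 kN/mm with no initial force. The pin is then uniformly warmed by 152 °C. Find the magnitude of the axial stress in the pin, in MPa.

σ ≈ 187 MPa (compressive)

Free thermal expansion: δ_free = αΔT L = 13.1×10⁻⁶ × 152 × 220 = 0.4381 mm.
With a force P in the spring, the elastic change of the pin is PL/(AE) and that of the spring is P/k; compatibility requires their sum to equal δ_free.
So P = δ_free / [L/(AE) + 1/k] = 0.4381 / [ 220/(1125×206×10³) + 1/(880×10³) ].
P = 0.4381 / 2.086×10⁻⁶ = 210000 N.
σ = P/A = 210000/1125 = 186.7 MPa.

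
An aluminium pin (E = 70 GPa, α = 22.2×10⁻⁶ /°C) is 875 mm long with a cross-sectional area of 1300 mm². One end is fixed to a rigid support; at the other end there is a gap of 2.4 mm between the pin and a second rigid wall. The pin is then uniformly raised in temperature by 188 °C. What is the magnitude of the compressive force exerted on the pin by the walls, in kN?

If the wall were absent the pin would grow by αΔT L = 22.2×10⁻⁶ × 188 × 875 = 3.652 mm.
The gap closes (δ_free > 2.4 mm) and the wall then resists a further 3.652 − 2.4 = 1.252 mm of expansion.
That suppressed elongation corresponds to σ = E·Δ/L = 70×10³ × 1.252/875 = 100.2 MPa.
Force on the wall = σA = 100.2 × 1300 mm² = 130.2 kN.

P ≈ 130 kN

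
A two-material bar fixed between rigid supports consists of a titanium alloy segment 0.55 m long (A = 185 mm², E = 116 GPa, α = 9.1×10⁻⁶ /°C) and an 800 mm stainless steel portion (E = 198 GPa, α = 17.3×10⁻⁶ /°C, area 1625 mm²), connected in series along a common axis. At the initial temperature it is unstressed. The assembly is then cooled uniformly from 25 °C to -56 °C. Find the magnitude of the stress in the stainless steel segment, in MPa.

σ ≈ 33.4 MPa (tensile)

With the walls removed the bar would change length by δ_free = Σ αᵢΔT Lᵢ = 9.1×10⁻⁶×81×550 + 17.3×10⁻⁶×81×800 = 1.526 mm.
The walls prevent any net length change, so an axial force P (same in every segment) develops. Compatibility: P · Σ Lᵢ/(AᵢEᵢ) = δ_free.
The series flexibility is Σ Lᵢ/(AᵢEᵢ) = 550/(185×116×10³) + 800/(1625×198×10³) = 2.812×10⁻⁵ mm/N.
P = 1.526 / 2.812×10⁻⁵ = 54290 N = 54.29 kN, tensile.
σ_{stainless steel} = P / A = 54290 / 1625 = 33.41 MPa.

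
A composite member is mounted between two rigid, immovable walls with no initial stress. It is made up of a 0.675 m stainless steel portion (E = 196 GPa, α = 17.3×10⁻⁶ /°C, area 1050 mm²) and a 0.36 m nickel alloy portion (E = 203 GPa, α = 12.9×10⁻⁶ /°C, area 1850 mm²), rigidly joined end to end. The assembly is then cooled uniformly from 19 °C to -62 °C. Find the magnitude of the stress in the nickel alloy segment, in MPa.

σ ≈ 169 MPa (tensile)

With the walls removed the bar would change length by δ_free = Σ αᵢΔT Lᵢ = 17.3×10⁻⁶×81×675 + 12.9×10⁻⁶×81×360 = 1.322 mm.
The walls prevent any net length change, so an axial force P (same in every segment) develops. Compatibility: P · Σ Lᵢ/(AᵢEᵢ) = δ_free.
Σ Lᵢ/(AᵢEᵢ) = 675/(1050×196×10³) + 360/(1850×203×10³) = 4.238×10⁻⁶ mm/N.
Hence P = δ_free / Σ(L/AE) = 1.322/4.238×10⁻⁶ = 311.9 kN (tensile).
σ_{nickel alloy} = P / A = 311900 / 1850 = 168.6 MPa.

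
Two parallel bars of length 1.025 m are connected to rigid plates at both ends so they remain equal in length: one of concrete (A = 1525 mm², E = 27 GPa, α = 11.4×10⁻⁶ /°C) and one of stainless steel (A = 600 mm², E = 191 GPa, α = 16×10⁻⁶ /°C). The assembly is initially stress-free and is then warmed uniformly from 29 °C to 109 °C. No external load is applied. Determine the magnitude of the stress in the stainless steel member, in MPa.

σ ≈ 18.6 MPa (compressive)

The stainless steel has the larger α, so on heating it would change length more than the concrete if both were free. The rigid plates force a common final length, so the stainless steel is put into compression and the concrete into tension, with equal and opposite forces P (no external load).
Compatibility of the two members (thermal + elastic change equal): (α₁ − α₂)ΔT = P·[1/(A₁E₁) + 1/(A₂E₂)].
|α₁ − α₂|·ΔT = 4.6×10⁻⁶ × 80 = 0.000368.
1/(A₁E₁) + 1/(A₂E₂) = 1/(1525×27×10³) + 1/(600×191×10³) = 3.301×10⁻⁸ N⁻¹.
P = 0.000368 / 3.301×10⁻⁸ = 11150 N = 11.15 kN.
σ_{stainless steel} = P/A₂ = 11150/600 = 18.58 MPa, compressive.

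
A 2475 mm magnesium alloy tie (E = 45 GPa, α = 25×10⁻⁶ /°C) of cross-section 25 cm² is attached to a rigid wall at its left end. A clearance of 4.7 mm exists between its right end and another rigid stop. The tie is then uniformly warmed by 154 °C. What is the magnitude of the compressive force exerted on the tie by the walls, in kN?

P ≈ 219 kN

Free thermal elongation = αΔT L = 25×10⁻⁶ × 154 × 2475 = 9.529 mm.
After closing the 4.7 mm clearance, 9.529 − 4.7 = 4.829 mm of expansion remains to be suppressed by the wall.
Compatibility: PL/(AE) = 4.829 mm, so σ = P/A = E × (4.829/2475) = 87.8 MPa.
Force on the wall = σA = 87.8 × 2500 mm² = 219.5 kN.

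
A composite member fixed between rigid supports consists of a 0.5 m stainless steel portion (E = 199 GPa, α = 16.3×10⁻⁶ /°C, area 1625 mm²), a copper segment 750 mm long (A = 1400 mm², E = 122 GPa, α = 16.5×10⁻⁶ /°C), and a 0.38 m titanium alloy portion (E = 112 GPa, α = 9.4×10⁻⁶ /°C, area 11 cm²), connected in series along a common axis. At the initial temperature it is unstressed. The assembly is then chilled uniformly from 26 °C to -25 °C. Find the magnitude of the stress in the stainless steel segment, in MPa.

σ ≈ 83.8 MPa (tensile)

With the walls removed the bar would change length by δ_free = Σ αᵢΔT Lᵢ = 16.3×10⁻⁶×51×500 + 16.5×10⁻⁶×51×750 + 9.4×10⁻⁶×51×380 = 1.229 mm.
The rigid supports impose zero overall length change; the single axial force P common to all segments must satisfy P Σ Lᵢ/(AᵢEᵢ) = δ_free.
The series flexibility is Σ Lᵢ/(AᵢEᵢ) = 500/(1625×199×10³) + 750/(1400×122×10³) + 380/(1100×112×10³) = 9.022×10⁻⁶ mm/N.
P = 1.229 / 9.022×10⁻⁶ = 136200 N = 136.2 kN, tensile.
σ_{stainless steel} = P / A = 136200 / 1625 = 83.83 MPa.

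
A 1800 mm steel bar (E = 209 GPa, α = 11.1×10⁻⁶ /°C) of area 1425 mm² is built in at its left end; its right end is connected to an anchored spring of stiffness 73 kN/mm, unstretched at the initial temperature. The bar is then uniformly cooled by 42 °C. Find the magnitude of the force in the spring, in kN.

The unrestrained thermal change is αΔT L = 11.1×10⁻⁶ × 42 × 1800 = 0.8392 mm.
With a force P in the spring, the elastic change of the bar is PL/(AE) and that of the spring is P/k; compatibility requires their sum to equal δ_free.
P [ L/(AE) + 1/k ] = δ_free → P [ 1800/(1425×209×10³) + 1/(73×10³) ] = 0.8392.
P = 0.8392 / 1.974×10⁻⁵ = 42510 N.

P ≈ 42.5 kN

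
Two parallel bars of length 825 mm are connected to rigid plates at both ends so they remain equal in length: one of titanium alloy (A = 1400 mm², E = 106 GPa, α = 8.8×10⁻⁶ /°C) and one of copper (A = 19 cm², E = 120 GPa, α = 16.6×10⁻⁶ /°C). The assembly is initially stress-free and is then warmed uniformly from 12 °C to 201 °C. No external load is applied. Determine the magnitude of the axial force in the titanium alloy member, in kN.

Both members must finish at the same length. With the larger α, the copper tends to over-expand; the plates restrain it, putting the copper in compression and the titanium alloy in tension. With no external load the two internal forces are equal and opposite, magnitude P.
Equating the net (thermal + elastic) strains gives |α₁ − α₂|·ΔT = P·[1/(A₁E₁) + 1/(A₂E₂)].
|α₁ − α₂|·ΔT = 7.8×10⁻⁶ × 189 = 0.001474.
1/(A₁E₁) + 1/(A₂E₂) = 1/(1400×106×10³) + 1/(1900×120×10³) = 1.112×10⁻⁸ N⁻¹.
So P = 0.001474 / 1.112×10⁻⁸ = 132.5 kN.

P ≈ 133 kN (tensile in the titanium alloy)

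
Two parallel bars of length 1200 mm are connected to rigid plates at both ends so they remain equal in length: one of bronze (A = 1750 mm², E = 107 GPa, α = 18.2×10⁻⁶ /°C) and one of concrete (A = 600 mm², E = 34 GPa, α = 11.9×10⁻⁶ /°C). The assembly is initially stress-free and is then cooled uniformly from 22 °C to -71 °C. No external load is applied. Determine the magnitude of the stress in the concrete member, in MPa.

Both members must finish at the same length. With the larger α, the bronze tends to over-contract; the plates restrain it, putting the bronze in tension and the concrete in compression. With no external load the two internal forces are equal and opposite, magnitude P.
Equating the net (thermal + elastic) strains gives |α₁ − α₂|·ΔT = P·[1/(A₁E₁) + 1/(A₂E₂)].
|α₁ − α₂|·ΔT = 6.3×10⁻⁶ × 93 = 0.0005859.
1/(A₁E₁) + 1/(A₂E₂) = 1/(1750×107×10³) + 1/(600×34×10³) = 5.436×10⁻⁸ N⁻¹.
So P = 0.0005859 / 5.436×10⁻⁸ = 10.78 kN.
σ_{concrete} = P/A₂ = 10780/600 = 17.96 MPa, compressive.

σ ≈ 18 MPa (compressive)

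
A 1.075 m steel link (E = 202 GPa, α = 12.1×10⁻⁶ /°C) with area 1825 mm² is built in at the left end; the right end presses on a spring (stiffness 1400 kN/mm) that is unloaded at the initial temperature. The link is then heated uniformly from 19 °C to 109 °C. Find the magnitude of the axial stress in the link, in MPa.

σ ≈ 177 MPa (compressive)

Free thermal expansion: δ_free = αΔT L = 12.1×10⁻⁶ × 90 × 1075 = 1.171 mm.
Let P be the compressive force at the spring. The link shortens elastically by PL/(AE) and the spring compresses by P/k; together these equal δ_free.
P [ L/(AE) + 1/k ] = δ_free → P [ 1075/(1825×202×10³) + 1/(1400×10³) ] = 1.171.
P = 1.171 / 3.63×10⁻⁶ = 322500 N.
σ = P/A = 322500/1825 = 176.7 MPa.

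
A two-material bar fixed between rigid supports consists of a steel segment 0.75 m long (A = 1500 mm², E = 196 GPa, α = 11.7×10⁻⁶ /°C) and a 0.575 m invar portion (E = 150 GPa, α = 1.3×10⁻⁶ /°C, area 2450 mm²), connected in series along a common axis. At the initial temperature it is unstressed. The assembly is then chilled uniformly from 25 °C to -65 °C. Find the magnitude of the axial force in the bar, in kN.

P ≈ 208 kN (tensile)

If the supports were absent, the total length change would be Σ αᵢΔT Lᵢ = 11.7×10⁻⁶×90×750 + 1.3×10⁻⁶×90×575 = 0.857 mm.
Since the ends are fixed, an axial force P builds up, equal in every segment, with P · Σ Lᵢ/(AᵢEᵢ) = δ_free.
Σ Lᵢ/(AᵢEᵢ) = 750/(1500×196×10³) + 575/(2450×150×10³) = 4.116×10⁻⁶ mm/N.
Hence P = δ_free / Σ(L/AE) = 0.857/4.116×10⁻⁶ = 208.2 kN (tensile).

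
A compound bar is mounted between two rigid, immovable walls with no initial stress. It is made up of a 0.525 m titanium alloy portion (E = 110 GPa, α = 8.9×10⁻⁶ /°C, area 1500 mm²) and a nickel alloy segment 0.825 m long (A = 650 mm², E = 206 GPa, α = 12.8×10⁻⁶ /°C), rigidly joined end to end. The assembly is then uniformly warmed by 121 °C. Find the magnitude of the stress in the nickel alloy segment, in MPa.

Free thermal expansion of the whole bar: Σ αᵢΔT Lᵢ = 8.9×10⁻⁶×121×525 + 12.8×10⁻⁶×121×825 = 1.843 mm.
The walls prevent any net length change, so an axial force P (same in every segment) develops. Compatibility: P · Σ Lᵢ/(AᵢEᵢ) = δ_free.
Σ Lᵢ/(AᵢEᵢ) = 525/(1500×110×10³) + 825/(650×206×10³) = 9.343×10⁻⁶ mm/N.
Hence P = δ_free / Σ(L/AE) = 1.843/9.343×10⁻⁶ = 197.3 kN (compressive).
σ_{nickel alloy} = P / A = 197300 / 650 = 303.5 MPa.

σ ≈ 303 MPa (compressive)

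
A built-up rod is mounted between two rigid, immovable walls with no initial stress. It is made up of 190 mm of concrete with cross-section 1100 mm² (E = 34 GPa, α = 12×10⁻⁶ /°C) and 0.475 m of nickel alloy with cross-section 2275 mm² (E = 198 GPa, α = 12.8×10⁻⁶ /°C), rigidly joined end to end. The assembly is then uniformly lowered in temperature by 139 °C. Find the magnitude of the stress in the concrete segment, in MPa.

If the supports were absent, the total length change would be Σ αᵢΔT Lᵢ = 12×10⁻⁶×139×190 + 12.8×10⁻⁶×139×475 = 1.162 mm.
The walls prevent any net length change, so an axial force P (same in every segment) develops. Compatibility: P · Σ Lᵢ/(AᵢEᵢ) = δ_free.
Σ Lᵢ/(AᵢEᵢ) = 190/(1100×34×10³) + 475/(2275×198×10³) = 6.135×10⁻⁶ mm/N.
So P = 1.162 / 6.135×10⁻⁶ = 189.4 kN, tensile.
σ_{concrete} = P / A = 189400 / 1100 = 172.2 MPa.

σ ≈ 172 MPa (tensile)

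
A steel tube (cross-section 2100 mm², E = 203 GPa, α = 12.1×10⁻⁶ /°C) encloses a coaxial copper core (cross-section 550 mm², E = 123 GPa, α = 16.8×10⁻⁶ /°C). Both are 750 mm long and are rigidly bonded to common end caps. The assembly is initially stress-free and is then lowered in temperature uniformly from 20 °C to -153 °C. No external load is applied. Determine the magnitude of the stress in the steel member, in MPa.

σ ≈ 22.6 MPa (compressive)

Equilibrium of a rigid end plate with no external load gives equal and opposite internal forces ±P in the two members. Since α_{copper} > α_{steel}, cooling drives the copper into tension and the steel into compression.
Equating the net (thermal + elastic) strains gives |α₁ − α₂|·ΔT = P·[1/(A₁E₁) + 1/(A₂E₂)].
|α₁ − α₂|·ΔT = 4.7×10⁻⁶ × 173 = 0.0008131.
1/(A₁E₁) + 1/(A₂E₂) = 1/(2100×203×10³) + 1/(550×123×10³) = 1.713×10⁻⁸ N⁻¹.
P = 0.0008131 / 1.713×10⁻⁸ = 47470 N = 47.47 kN.
σ_{steel} = P/A₁ = 47470/2100 = 22.61 MPa, compressive.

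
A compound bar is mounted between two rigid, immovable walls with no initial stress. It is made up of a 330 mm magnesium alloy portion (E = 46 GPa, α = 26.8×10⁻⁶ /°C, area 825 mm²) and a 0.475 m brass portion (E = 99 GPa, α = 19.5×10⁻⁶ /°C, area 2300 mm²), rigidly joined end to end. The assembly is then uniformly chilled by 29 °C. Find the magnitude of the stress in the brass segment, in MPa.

With the walls removed the bar would change length by δ_free = Σ αᵢΔT Lᵢ = 26.8×10⁻⁶×29×330 + 19.5×10⁻⁶×29×475 = 0.5251 mm.
The walls prevent any net length change, so an axial force P (same in every segment) develops. Compatibility: P · Σ Lᵢ/(AᵢEᵢ) = δ_free.
Σ Lᵢ/(AᵢEᵢ) = 330/(825×46×10³) + 475/(2300×99×10³) = 1.078×10⁻⁵ mm/N.
P = 0.5251 / 1.078×10⁻⁵ = 48700 N = 48.7 kN, tensile.
σ_{brass} = P / A = 48700 / 2300 = 21.17 MPa.

σ ≈ 21.2 MPa (tensile)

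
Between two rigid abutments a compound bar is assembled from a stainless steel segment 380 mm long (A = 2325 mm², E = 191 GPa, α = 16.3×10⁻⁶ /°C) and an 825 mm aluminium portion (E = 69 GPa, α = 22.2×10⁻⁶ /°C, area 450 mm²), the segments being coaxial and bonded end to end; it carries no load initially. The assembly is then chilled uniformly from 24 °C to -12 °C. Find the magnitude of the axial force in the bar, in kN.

Free thermal contraction of the whole bar: Σ αᵢΔT Lᵢ = 16.3×10⁻⁶×36×380 + 22.2×10⁻⁶×36×825 = 0.8823 mm.
Since the ends are fixed, an axial force P builds up, equal in every segment, with P · Σ Lᵢ/(AᵢEᵢ) = δ_free.
The series flexibility is Σ Lᵢ/(AᵢEᵢ) = 380/(2325×191×10³) + 825/(450×69×10³) = 2.743×10⁻⁵ mm/N.
Hence P = δ_free / Σ(L/AE) = 0.8823/2.743×10⁻⁵ = 32.17 kN (tensile).

P ≈ 32.2 kN (tensile)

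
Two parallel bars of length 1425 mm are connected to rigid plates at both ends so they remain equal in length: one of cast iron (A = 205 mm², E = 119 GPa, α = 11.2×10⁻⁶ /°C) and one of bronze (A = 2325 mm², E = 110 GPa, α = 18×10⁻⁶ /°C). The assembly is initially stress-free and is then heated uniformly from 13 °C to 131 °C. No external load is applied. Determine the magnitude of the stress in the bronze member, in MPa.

σ ≈ 7.69 MPa (compressive)

The bronze has the larger α, so on heating it would change length more than the cast iron if both were free. The rigid plates force a common final length, so the bronze is put into compression and the cast iron into tension, with equal and opposite forces P (no external load).
Compatibility of the two members (thermal + elastic change equal): (α₁ − α₂)ΔT = P·[1/(A₁E₁) + 1/(A₂E₂)].
|α₁ − α₂|·ΔT = 6.8×10⁻⁶ × 118 = 0.0008024.
1/(A₁E₁) + 1/(A₂E₂) = 1/(205×119×10³) + 1/(2325×110×10³) = 4.49×10⁻⁸ N⁻¹.
P = 0.0008024 / 4.49×10⁻⁸ = 17870 N = 17.87 kN.
σ_{bronze} = P/A₂ = 17870/2325 = 7.686 MPa, compressive.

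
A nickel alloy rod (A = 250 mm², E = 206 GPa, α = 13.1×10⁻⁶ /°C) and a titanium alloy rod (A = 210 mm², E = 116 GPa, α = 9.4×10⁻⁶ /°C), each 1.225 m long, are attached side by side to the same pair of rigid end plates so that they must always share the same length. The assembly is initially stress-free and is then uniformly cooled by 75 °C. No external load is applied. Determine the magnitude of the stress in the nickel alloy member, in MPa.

σ ≈ 18.4 MPa (tensile)

The nickel alloy has the larger α, so on cooling it would change length more than the titanium alloy if both were free. The rigid plates force a common final length, so the nickel alloy is put into tension and the titanium alloy into compression, with equal and opposite forces P (no external load).
Equating the net (thermal + elastic) strains gives |α₁ − α₂|·ΔT = P·[1/(A₁E₁) + 1/(A₂E₂)].
|α₁ − α₂|·ΔT = 3.7×10⁻⁶ × 75 = 0.0002775.
1/(A₁E₁) + 1/(A₂E₂) = 1/(250×206×10³) + 1/(210×116×10³) = 6.047×10⁻⁸ N⁻¹.
P = 0.0002775 / 6.047×10⁻⁸ = 4589 N = 4.589 kN.
σ_{nickel alloy} = P/A₁ = 4589/250 = 18.36 MPa, tensile.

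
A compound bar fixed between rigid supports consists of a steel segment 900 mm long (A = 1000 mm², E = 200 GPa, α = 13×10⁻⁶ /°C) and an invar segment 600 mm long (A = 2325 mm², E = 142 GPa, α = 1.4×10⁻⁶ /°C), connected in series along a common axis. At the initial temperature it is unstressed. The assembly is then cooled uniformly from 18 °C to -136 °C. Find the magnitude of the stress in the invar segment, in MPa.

With the walls removed the bar would change length by δ_free = Σ αᵢΔT Lᵢ = 13×10⁻⁶×154×900 + 1.4×10⁻⁶×154×600 = 1.931 mm.
Since the ends are fixed, an axial force P builds up, equal in every segment, with P · Σ Lᵢ/(AᵢEᵢ) = δ_free.
The series flexibility is Σ Lᵢ/(AᵢEᵢ) = 900/(1000×200×10³) + 600/(2325×142×10³) = 6.317×10⁻⁶ mm/N.
So P = 1.931 / 6.317×10⁻⁶ = 305.7 kN, tensile.
σ_{invar} = P / A = 305700 / 2325 = 131.5 MPa.

σ ≈ 131 MPa (tensile)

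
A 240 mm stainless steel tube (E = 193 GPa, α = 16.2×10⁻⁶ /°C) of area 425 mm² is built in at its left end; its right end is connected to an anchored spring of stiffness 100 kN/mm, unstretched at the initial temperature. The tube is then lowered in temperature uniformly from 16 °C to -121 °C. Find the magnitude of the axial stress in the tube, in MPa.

If the spring were absent the tube would shorten by αΔT L = 16.2×10⁻⁶ × 137 × 240 = 0.5327 mm.
With a force P in the spring, the elastic change of the tube is PL/(AE) and that of the spring is P/k; compatibility requires their sum to equal δ_free.
So P = δ_free / [L/(AE) + 1/k] = 0.5327 / [ 240/(425×193×10³) + 1/(100×10³) ].
P = 0.5327 / 1.293×10⁻⁵ = 41210 N.
σ = P/A = 41210/425 = 96.96 MPa.

σ ≈ 97 MPa (tensile)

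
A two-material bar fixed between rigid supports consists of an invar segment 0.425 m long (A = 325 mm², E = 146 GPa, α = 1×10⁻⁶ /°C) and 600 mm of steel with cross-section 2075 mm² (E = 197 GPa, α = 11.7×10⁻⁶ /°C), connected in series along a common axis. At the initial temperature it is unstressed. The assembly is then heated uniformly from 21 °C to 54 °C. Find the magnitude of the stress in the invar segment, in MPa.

With the walls removed the bar would change length by δ_free = Σ αᵢΔT Lᵢ = 1×10⁻⁶×33×425 + 11.7×10⁻⁶×33×600 = 0.2457 mm.
The rigid supports impose zero overall length change; the single axial force P common to all segments must satisfy P Σ Lᵢ/(AᵢEᵢ) = δ_free.
Σ Lᵢ/(AᵢEᵢ) = 425/(325×146×10³) + 600/(2075×197×10³) = 1.042×10⁻⁵ mm/N.
Hence P = δ_free / Σ(L/AE) = 0.2457/1.042×10⁻⁵ = 23.57 kN (compressive).
σ_{invar} = P / A = 23570 / 325 = 72.52 MPa.

σ ≈ 72.5 MPa (compressive)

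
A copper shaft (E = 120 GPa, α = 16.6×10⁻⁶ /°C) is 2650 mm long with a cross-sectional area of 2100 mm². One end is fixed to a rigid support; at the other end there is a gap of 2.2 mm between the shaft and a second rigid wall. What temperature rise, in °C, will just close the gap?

Contact occurs when the free expansion equals the gap: αΔT L = 2.2 mm.
So ΔT = g/(αL) = 2.2/(16.6×10⁻⁶ × 2650) = 50.01 °C.

ΔT ≈ 50 °C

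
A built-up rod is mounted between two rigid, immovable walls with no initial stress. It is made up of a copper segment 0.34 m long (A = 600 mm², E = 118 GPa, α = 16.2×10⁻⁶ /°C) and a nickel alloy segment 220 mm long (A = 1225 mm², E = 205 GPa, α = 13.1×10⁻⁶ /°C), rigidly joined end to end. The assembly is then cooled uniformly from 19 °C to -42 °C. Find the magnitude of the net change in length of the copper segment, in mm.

|ΔL| ≈ 0.0968 mm

Free thermal contraction of the whole bar: Σ αᵢΔT Lᵢ = 16.2×10⁻⁶×61×340 + 13.1×10⁻⁶×61×220 = 0.5118 mm.
Since the ends are fixed, an axial force P builds up, equal in every segment, with P · Σ Lᵢ/(AᵢEᵢ) = δ_free.
Σ Lᵢ/(AᵢEᵢ) = 340/(600×118×10³) + 220/(1225×205×10³) = 5.678×10⁻⁶ mm/N.
Hence P = δ_free / Σ(L/AE) = 0.5118/5.678×10⁻⁶ = 90.13 kN (tensile).
For the copper segment, free thermal change = 16.2×10⁻⁶×61×340 = 0.336 mm and elastic change from P = 90130×340/(600×118×10³) = 0.4328 mm; these oppose, so the net change is 0.0968 mm (segment lengthens).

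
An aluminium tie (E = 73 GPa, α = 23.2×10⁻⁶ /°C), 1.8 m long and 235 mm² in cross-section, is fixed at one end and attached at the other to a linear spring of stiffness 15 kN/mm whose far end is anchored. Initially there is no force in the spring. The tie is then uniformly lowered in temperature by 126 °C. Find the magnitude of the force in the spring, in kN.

Free thermal contraction: δ_free = αΔT L = 23.2×10⁻⁶ × 126 × 1800 = 5.262 mm.
With a force P in the spring, the elastic change of the tie is PL/(AE) and that of the spring is P/k; compatibility requires their sum to equal δ_free.
P [ L/(AE) + 1/k ] = δ_free → P [ 1800/(235×73×10³) + 1/(15×10³) ] = 5.262.
P = 5.262 / 0.0001716 = 30660 N.

P ≈ 30.7 kN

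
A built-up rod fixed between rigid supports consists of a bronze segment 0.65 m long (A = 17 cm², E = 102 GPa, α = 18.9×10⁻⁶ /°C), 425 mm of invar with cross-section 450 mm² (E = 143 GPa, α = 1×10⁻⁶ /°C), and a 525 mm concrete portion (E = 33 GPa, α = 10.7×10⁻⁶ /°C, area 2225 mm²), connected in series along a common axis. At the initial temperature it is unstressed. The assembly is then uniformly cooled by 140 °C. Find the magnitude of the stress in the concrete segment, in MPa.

σ ≈ 65.9 MPa (tensile)

If the supports were absent, the total length change would be Σ αᵢΔT Lᵢ = 18.9×10⁻⁶×140×650 + 1×10⁻⁶×140×425 + 10.7×10⁻⁶×140×525 = 2.566 mm.
The walls prevent any net length change, so an axial force P (same in every segment) develops. Compatibility: P · Σ Lᵢ/(AᵢEᵢ) = δ_free.
Σ Lᵢ/(AᵢEᵢ) = 650/(1700×102×10³) + 425/(450×143×10³) + 525/(2225×33×10³) = 1.75×10⁻⁵ mm/N.
So P = 2.566 / 1.75×10⁻⁵ = 146.6 kN, tensile.
σ_{concrete} = P / A = 146600 / 2225 = 65.88 MPa.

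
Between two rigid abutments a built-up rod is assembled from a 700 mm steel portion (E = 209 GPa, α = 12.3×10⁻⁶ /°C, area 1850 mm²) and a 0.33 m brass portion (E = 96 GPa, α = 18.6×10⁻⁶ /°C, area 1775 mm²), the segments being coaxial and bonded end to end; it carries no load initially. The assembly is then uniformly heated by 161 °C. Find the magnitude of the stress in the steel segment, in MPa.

σ ≈ 343 MPa (compressive)

Free thermal expansion of the whole bar: Σ αᵢΔT Lᵢ = 12.3×10⁻⁶×161×700 + 18.6×10⁻⁶×161×330 = 2.374 mm.
Since the ends are fixed, an axial force P builds up, equal in every segment, with P · Σ Lᵢ/(AᵢEᵢ) = δ_free.
The series flexibility is Σ Lᵢ/(AᵢEᵢ) = 700/(1850×209×10³) + 330/(1775×96×10³) = 3.747×10⁻⁶ mm/N.
So P = 2.374 / 3.747×10⁻⁶ = 633.7 kN, compressive.
σ_{steel} = P / A = 633700 / 1850 = 342.5 MPa.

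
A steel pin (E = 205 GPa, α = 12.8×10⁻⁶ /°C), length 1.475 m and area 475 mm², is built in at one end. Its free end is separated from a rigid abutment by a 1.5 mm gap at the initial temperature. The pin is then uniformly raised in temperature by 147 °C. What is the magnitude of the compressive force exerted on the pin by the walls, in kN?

Free thermal elongation = αΔT L = 12.8×10⁻⁶ × 147 × 1475 = 2.775 mm.
This exceeds the 1.5 mm gap, so the wall pushes back. The portion of expansion that must be recovered elastically is δ_free − gap = 2.775 − 1.5 = 1.275 mm.
That suppressed elongation corresponds to σ = E·Δ/L = 205×10³ × 1.275/1475 = 177.3 MPa.
P = σA = 177.3 × 475 = 84.2 kN.

P ≈ 84.2 kN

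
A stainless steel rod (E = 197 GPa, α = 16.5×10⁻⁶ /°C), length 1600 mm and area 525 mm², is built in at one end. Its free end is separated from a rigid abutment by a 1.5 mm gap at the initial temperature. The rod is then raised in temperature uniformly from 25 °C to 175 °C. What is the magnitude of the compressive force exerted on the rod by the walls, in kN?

P ≈ 159 kN

Free thermal elongation = αΔT L = 16.5×10⁻⁶ × 150 × 1600 = 3.96 mm.
After closing the 1.5 mm clearance, 3.96 − 1.5 = 2.46 mm of expansion remains to be suppressed by the wall.
Compatibility: PL/(AE) = 2.46 mm, so σ = P/A = E × (2.46/1600) = 302.9 MPa.
Force on the wall = σA = 302.9 × 525 mm² = 159 kN.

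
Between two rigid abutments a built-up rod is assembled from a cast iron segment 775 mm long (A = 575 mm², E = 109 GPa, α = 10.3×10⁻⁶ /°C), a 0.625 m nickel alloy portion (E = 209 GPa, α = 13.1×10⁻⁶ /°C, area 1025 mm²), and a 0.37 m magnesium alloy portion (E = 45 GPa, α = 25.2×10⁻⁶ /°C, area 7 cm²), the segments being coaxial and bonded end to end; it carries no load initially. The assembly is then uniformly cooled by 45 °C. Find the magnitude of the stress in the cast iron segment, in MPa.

With the walls removed the bar would change length by δ_free = Σ αᵢΔT Lᵢ = 10.3×10⁻⁶×45×775 + 13.1×10⁻⁶×45×625 + 25.2×10⁻⁶×45×370 = 1.147 mm.
The rigid supports impose zero overall length change; the single axial force P common to all segments must satisfy P Σ Lᵢ/(AᵢEᵢ) = δ_free.
The series flexibility is Σ Lᵢ/(AᵢEᵢ) = 775/(575×109×10³) + 625/(1025×209×10³) + 370/(700×45×10³) = 2.703×10⁻⁵ mm/N.
P = 1.147 / 2.703×10⁻⁵ = 42440 N = 42.44 kN, tensile.
σ_{cast iron} = P / A = 42440 / 575 = 73.82 MPa.

σ ≈ 73.8 MPa (tensile)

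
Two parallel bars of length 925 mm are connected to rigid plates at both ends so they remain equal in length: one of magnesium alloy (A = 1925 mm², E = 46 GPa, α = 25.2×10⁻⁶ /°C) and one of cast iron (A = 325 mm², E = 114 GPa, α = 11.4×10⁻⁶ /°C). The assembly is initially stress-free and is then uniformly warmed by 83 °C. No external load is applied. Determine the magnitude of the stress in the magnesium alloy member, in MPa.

The magnesium alloy has the larger α, so on heating it would change length more than the cast iron if both were free. The rigid plates force a common final length, so the magnesium alloy is put into compression and the cast iron into tension, with equal and opposite forces P (no external load).
Equating the net (thermal + elastic) strains gives |α₁ − α₂|·ΔT = P·[1/(A₁E₁) + 1/(A₂E₂)].
|α₁ − α₂|·ΔT = 13.8×10⁻⁶ × 83 = 0.001145.
1/(A₁E₁) + 1/(A₂E₂) = 1/(1925×46×10³) + 1/(325×114×10³) = 3.828×10⁻⁸ N⁻¹.
So P = 0.001145 / 3.828×10⁻⁸ = 29.92 kN.
σ_{magnesium alloy} = P/A₁ = 29920/1925 = 15.54 MPa, compressive.

σ ≈ 15.5 MPa (compressive)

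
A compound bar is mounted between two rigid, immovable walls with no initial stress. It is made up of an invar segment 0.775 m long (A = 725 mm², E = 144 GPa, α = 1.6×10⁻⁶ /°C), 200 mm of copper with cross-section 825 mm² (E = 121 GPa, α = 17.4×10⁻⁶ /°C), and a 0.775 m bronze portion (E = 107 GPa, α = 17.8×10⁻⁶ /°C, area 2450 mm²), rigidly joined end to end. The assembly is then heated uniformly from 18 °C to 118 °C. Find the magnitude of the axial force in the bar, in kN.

P ≈ 150 kN (compressive)

If the supports were absent, the total length change would be Σ αᵢΔT Lᵢ = 1.6×10⁻⁶×100×775 + 17.4×10⁻⁶×100×200 + 17.8×10⁻⁶×100×775 = 1.851 mm.
The walls prevent any net length change, so an axial force P (same in every segment) develops. Compatibility: P · Σ Lᵢ/(AᵢEᵢ) = δ_free.
Σ Lᵢ/(AᵢEᵢ) = 775/(725×144×10³) + 200/(825×121×10³) + 775/(2450×107×10³) = 1.238×10⁻⁵ mm/N.
P = 1.851 / 1.238×10⁻⁵ = 149500 N = 149.5 kN, compressive.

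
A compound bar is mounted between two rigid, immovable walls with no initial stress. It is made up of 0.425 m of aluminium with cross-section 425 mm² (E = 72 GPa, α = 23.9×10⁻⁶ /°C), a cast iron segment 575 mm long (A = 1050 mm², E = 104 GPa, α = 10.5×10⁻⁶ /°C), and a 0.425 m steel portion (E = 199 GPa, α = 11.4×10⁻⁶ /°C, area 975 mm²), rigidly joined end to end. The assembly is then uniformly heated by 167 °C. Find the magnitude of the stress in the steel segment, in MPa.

σ ≈ 169 MPa (compressive)

With the walls removed the bar would change length by δ_free = Σ αᵢΔT Lᵢ = 23.9×10⁻⁶×167×425 + 10.5×10⁻⁶×167×575 + 11.4×10⁻⁶×167×425 = 3.514 mm.
The walls prevent any net length change, so an axial force P (same in every segment) develops. Compatibility: P · Σ Lᵢ/(AᵢEᵢ) = δ_free.
The series flexibility is Σ Lᵢ/(AᵢEᵢ) = 425/(425×72×10³) + 575/(1050×104×10³) + 425/(975×199×10³) = 2.134×10⁻⁵ mm/N.
Hence P = δ_free / Σ(L/AE) = 3.514/2.134×10⁻⁵ = 164.6 kN (compressive).
σ_{steel} = P / A = 164600 / 975 = 168.8 MPa.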